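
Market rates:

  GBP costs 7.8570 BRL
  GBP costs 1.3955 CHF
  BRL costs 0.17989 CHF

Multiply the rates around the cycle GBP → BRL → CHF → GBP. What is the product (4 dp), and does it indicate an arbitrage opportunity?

1.0128 (arbitrage exists)

Around GBP → BRL → CHF → GBP: 1 × 7.8570 × 0.17989 ÷ 1.3955 = 1.012824
Product > 1; profitable direction is GBP → BRL → CHF → GBP.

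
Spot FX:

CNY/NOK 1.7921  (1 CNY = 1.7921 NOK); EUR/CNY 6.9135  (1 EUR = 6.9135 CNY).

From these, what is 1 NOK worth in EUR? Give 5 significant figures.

NOK/EUR = 0.080712

1 NOK ÷ 1.7921 = 0.558005 CNY
0.558005 CNY ÷ 6.9135 = 0.0807123 EUR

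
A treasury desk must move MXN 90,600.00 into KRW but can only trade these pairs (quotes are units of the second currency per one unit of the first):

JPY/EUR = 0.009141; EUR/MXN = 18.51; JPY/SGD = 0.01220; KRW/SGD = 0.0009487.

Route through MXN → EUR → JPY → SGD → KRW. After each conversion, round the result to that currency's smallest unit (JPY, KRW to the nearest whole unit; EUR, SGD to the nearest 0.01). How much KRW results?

KRW 6,885,865

MXN 90,600.00 ÷ 18.51 = EUR 4,894.65
EUR 4,894.65 ÷ 0.009141 = JPY 535,461
JPY 535,461 × 0.01220 = SGD 6,532.62
SGD 6,532.62 ÷ 0.0009487 = KRW 6,885,865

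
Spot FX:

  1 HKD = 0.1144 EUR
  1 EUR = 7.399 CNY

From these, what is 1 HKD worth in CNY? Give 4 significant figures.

1 HKD × 0.1144 = 0.1144 EUR
0.1144 EUR × 7.399 = 0.846446 CNY

HKD/CNY = 0.8464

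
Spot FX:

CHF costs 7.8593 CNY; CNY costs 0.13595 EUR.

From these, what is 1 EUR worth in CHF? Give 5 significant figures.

1 EUR ÷ 0.13595 = 7.35565 CNY
7.35565 CNY ÷ 7.8593 = 0.935916 CHF

EUR/CHF = 0.93592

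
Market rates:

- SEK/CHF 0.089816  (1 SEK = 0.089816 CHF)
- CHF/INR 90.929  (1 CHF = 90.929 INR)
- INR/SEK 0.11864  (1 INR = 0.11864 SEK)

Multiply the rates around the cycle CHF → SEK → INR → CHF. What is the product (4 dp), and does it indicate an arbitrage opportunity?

Around CHF → SEK → INR → CHF: 1 ÷ 0.089816 ÷ 0.11864 ÷ 90.929 = 1.032079
Product > 1; profitable direction is CHF → SEK → INR → CHF.

1.0321 (arbitrage exists)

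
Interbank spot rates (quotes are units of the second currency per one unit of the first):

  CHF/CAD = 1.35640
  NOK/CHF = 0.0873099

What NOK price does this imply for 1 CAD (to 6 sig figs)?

CAD/NOK = 8.44401

1 CAD ÷ 1.35640 = 0.737246 CHF
0.737246 CHF ÷ 0.0873099 = 8.44401 NOK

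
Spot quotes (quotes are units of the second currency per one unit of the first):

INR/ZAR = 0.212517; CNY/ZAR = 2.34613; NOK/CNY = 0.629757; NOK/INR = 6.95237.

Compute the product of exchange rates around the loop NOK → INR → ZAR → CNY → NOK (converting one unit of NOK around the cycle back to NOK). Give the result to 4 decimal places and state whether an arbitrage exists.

Around NOK → INR → ZAR → CNY → NOK: 1 × 6.95237 × 0.212517 ÷ 2.34613 ÷ 0.629757 = 1.000003
Product ≈ 1 (deviation 0.000%, within rounding noise).

1.0000 (no arbitrage)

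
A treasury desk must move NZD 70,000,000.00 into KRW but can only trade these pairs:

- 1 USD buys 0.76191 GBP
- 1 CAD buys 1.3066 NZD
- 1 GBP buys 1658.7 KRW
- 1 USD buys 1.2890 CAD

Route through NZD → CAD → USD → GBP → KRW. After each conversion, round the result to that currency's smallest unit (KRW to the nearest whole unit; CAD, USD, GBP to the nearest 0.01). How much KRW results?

KRW 52,525,958,619

NZD 70,000,000.00 ÷ 1.3066 = CAD 53,574,161.95
CAD 53,574,161.95 ÷ 1.2890 = USD 41,562,577.15
USD 41,562,577.15 × 0.76191 = GBP 31,666,943.16
GBP 31,666,943.16 × 1658.7 = KRW 52,525,958,619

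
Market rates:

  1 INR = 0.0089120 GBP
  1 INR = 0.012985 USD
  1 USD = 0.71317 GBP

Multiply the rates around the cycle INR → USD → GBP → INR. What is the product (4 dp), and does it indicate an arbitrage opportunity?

1.0391 (arbitrage exists)

Around INR → USD → GBP → INR: 1 × 0.012985 × 0.71317 ÷ 0.0089120 = 1.039106
Product > 1; profitable direction is INR → USD → GBP → INR.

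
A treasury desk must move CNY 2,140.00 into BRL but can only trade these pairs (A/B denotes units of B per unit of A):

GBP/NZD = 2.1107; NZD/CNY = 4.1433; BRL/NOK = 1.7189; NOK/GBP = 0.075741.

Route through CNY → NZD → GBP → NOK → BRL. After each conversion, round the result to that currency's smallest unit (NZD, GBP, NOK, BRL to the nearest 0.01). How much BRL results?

BRL 1,879.62

CNY 2,140.00 ÷ 4.1433 = NZD 516.50
NZD 516.50 ÷ 2.1107 = GBP 244.71
GBP 244.71 ÷ 0.075741 = NOK 3,230.88
NOK 3,230.88 ÷ 1.7189 = BRL 1,879.62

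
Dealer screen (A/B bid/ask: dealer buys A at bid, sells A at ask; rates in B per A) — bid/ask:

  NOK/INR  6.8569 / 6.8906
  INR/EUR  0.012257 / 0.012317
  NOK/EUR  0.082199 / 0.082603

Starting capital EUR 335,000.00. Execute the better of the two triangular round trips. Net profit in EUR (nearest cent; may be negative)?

Best loop EUR → NOK → INR → EUR:
EUR 335,000.00 ÷ 0.082603 (buy NOK at ask) = NOK 4,055,542.78
NOK 4,055,542.78 × 6.8569 (sell NOK at bid) = INR 27,808,451.27
INR 27,808,451.27 × 0.012257 (sell INR at bid) = EUR 340,848.19

Net profit: EUR 5,848.19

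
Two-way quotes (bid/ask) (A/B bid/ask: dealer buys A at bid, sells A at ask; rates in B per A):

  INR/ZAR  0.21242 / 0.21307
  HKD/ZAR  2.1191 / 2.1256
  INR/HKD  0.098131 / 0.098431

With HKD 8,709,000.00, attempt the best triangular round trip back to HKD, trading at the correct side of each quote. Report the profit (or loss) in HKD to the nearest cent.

Best loop HKD → INR → ZAR → HKD:
HKD 8,709,000.00 ÷ 0.098431 (buy INR at ask) = INR 88,478,223.32
INR 88,478,223.32 × 0.21242 (sell INR at bid) = ZAR 18,794,544.20
ZAR 18,794,544.20 ÷ 2.1256 (buy HKD at ask) = HKD 8,841,994.82

Net profit: HKD 132,994.82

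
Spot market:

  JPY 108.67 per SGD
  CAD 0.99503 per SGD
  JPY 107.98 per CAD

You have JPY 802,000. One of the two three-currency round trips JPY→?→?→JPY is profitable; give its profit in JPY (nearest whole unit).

Profit: JPY 9,156

Profitable loop is JPY → CAD → SGD → JPY:
JPY 802,000 ÷ 107.98 = CAD 7,427.30
CAD 7,427.30 ÷ 0.99503 = SGD 7,464.40
SGD 7,464.40 × 108.67 = JPY 811,156
Profit = JPY 811,156 − JPY 802,000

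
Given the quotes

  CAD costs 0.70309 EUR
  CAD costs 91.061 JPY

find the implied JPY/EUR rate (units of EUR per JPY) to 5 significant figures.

1 JPY ÷ 91.061 = 0.0109816 CAD
0.0109816 CAD × 0.70309 = 0.00772109 EUR

JPY/EUR = 0.0077211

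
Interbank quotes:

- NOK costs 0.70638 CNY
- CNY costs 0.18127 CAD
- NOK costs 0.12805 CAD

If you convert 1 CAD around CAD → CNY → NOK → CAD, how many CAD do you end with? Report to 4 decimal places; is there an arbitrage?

Around CAD → CNY → NOK → CAD: 1 ÷ 0.18127 ÷ 0.70638 × 0.12805 = 1.000035
Product ≈ 1 (deviation 0.004%, within rounding noise).

1.0000 (no arbitrage)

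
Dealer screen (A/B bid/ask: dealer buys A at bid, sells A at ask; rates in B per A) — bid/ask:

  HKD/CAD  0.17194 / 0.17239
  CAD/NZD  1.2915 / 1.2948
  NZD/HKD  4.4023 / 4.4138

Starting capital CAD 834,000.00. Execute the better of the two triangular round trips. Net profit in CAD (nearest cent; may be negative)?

Net profit: CAD 12,522.76

Best loop CAD → HKD → NZD → CAD:
CAD 834,000.00 ÷ 0.17239 (buy HKD at ask) = HKD 4,837,867.63
HKD 4,837,867.63 ÷ 4.4138 (buy NZD at ask) = NZD 1,096,077.67
NZD 1,096,077.67 ÷ 1.2948 (buy CAD at ask) = CAD 846,522.76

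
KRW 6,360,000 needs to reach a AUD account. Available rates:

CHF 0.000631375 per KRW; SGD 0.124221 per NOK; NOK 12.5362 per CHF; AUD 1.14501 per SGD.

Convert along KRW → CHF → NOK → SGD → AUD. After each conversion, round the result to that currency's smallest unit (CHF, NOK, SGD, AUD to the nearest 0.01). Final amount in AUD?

AUD 7,160.03

KRW 6,360,000 × 0.000631375 = CHF 4,015.55
CHF 4,015.55 × 12.5362 = NOK 50,339.74
NOK 50,339.74 × 0.124221 = SGD 6,253.25
SGD 6,253.25 × 1.14501 = AUD 7,160.03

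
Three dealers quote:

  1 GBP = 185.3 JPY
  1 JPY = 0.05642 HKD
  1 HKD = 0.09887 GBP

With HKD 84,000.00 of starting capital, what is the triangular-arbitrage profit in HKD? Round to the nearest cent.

Profitable loop is HKD → GBP → JPY → HKD:
HKD 84,000.00 × 0.09887 = GBP 8,305.08
GBP 8,305.08 × 185.3 = JPY 1,538,931
JPY 1,538,931 × 0.05642 = HKD 86,826.51
Profit = HKD 86,826.51 − HKD 84,000.00

Profit: HKD 2,826.51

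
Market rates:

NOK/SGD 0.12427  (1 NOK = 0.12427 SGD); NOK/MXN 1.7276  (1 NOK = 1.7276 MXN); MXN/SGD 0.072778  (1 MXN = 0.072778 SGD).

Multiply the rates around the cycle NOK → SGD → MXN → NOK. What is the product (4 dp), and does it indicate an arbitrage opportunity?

Around NOK → SGD → MXN → NOK: 1 × 0.12427 ÷ 0.072778 ÷ 1.7276 = 0.988378
Product < 1; profitable direction is NOK → MXN → SGD → NOK.

0.9884 (arbitrage exists)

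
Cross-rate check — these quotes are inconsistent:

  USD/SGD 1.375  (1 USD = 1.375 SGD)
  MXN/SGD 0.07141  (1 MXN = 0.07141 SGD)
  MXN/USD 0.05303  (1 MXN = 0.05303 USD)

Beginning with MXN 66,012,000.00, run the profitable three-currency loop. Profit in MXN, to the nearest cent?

Profit: MXN 1,392,390.07

Profitable loop is MXN → USD → SGD → MXN:
MXN 66,012,000.00 × 0.05303 = USD 3,500,616.36
USD 3,500,616.36 × 1.375 = SGD 4,813,347.50
SGD 4,813,347.50 ÷ 0.07141 = MXN 67,404,390.07
Profit = MXN 67,404,390.07 − MXN 66,012,000.00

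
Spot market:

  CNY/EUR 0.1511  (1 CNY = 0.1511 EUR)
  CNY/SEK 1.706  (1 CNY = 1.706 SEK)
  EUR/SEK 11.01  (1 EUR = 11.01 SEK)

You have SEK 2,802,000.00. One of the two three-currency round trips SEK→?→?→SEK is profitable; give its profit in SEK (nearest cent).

Profit: SEK 71,395.28

Profitable loop is SEK → EUR → CNY → SEK:
SEK 2,802,000.00 ÷ 11.01 = EUR 254,495.91
EUR 254,495.91 ÷ 0.1511 = CNY 1,684,287.97
CNY 1,684,287.97 × 1.706 = SEK 2,873,395.28
Profit = SEK 2,873,395.28 − SEK 2,802,000.00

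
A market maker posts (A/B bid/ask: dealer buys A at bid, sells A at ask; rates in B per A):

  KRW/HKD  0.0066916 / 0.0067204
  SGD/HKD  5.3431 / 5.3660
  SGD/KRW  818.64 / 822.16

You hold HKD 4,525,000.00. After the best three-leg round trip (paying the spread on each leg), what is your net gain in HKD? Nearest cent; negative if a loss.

Best loop HKD → SGD → KRW → HKD:
HKD 4,525,000.00 ÷ 5.3660 (buy SGD at ask) = SGD 843,272.46
SGD 843,272.46 × 818.64 (sell SGD at bid) = KRW 690,336,564
KRW 690,336,564 × 0.0066916 (sell KRW at bid) = HKD 4,619,456.15

Net profit: HKD 94,456.15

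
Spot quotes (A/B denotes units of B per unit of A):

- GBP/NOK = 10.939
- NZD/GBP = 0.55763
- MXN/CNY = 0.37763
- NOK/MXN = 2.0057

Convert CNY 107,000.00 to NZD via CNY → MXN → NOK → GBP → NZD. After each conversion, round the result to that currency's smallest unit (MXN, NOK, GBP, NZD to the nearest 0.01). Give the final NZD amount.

CNY 107,000.00 ÷ 0.37763 = MXN 283,346.13
MXN 283,346.13 ÷ 2.0057 = NOK 141,270.44
NOK 141,270.44 ÷ 10.939 = GBP 12,914.38
GBP 12,914.38 ÷ 0.55763 = NZD 23,159.41

NZD 23,159.41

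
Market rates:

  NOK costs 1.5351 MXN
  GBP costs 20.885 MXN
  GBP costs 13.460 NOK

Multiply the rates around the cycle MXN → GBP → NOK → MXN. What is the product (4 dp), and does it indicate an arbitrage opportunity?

Around MXN → GBP → NOK → MXN: 1 ÷ 20.885 × 13.460 × 1.5351 = 0.989344
Product < 1; profitable direction is MXN → NOK → GBP → MXN.

0.9893 (arbitrage exists)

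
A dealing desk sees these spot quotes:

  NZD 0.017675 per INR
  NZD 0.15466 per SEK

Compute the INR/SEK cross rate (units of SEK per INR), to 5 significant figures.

INR/SEK = 0.11428

1 INR × 0.017675 = 0.017675 NZD
0.017675 NZD ÷ 0.15466 = 0.114283 SEK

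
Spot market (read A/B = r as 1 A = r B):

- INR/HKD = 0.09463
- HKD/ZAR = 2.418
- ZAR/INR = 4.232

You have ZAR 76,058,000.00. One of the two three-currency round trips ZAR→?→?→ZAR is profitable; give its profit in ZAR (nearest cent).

Profitable loop is ZAR → HKD → INR → ZAR:
ZAR 76,058,000.00 ÷ 2.418 = HKD 31,454,921.42
HKD 31,454,921.42 ÷ 0.09463 = INR 332,399,042.83
INR 332,399,042.83 ÷ 4.232 = ZAR 78,544,197.27
Profit = ZAR 78,544,197.27 − ZAR 76,058,000.00

Profit: ZAR 2,486,197.27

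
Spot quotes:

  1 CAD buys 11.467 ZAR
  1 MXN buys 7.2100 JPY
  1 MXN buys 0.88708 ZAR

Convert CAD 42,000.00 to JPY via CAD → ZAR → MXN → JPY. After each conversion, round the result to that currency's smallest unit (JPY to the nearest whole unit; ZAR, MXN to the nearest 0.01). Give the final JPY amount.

CAD 42,000.00 × 11.467 = ZAR 481,614.00
ZAR 481,614.00 ÷ 0.88708 = MXN 542,920.59
MXN 542,920.59 × 7.2100 = JPY 3,914,457

JPY 3,914,457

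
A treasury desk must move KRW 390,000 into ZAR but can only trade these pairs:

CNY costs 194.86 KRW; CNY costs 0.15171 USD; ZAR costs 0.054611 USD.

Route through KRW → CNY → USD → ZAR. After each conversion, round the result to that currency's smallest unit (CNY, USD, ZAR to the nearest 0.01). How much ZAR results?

KRW 390,000 ÷ 194.86 = CNY 2,001.44
CNY 2,001.44 × 0.15171 = USD 303.64
USD 303.64 ÷ 0.054611 = ZAR 5,560.05

ZAR 5,560.05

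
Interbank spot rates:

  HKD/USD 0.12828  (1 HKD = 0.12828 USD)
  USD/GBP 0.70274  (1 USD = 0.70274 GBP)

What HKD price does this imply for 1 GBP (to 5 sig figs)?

GBP/HKD = 11.093

1 GBP ÷ 0.70274 = 1.423 USD
1.423 USD ÷ 0.12828 = 11.0929 HKD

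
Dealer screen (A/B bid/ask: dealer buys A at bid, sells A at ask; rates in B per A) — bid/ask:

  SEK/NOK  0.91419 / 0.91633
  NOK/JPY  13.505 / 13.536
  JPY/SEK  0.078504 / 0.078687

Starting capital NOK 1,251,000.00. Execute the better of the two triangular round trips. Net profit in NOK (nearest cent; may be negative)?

Net profit: NOK 30,775.81

Best loop NOK → SEK → JPY → NOK:
NOK 1,251,000.00 ÷ 0.91633 (buy SEK at ask) = SEK 1,365,228.68
SEK 1,365,228.68 ÷ 0.078687 (buy JPY at ask) = JPY 17,350,117
JPY 17,350,117 ÷ 13.536 (buy NOK at ask) = NOK 1,281,775.81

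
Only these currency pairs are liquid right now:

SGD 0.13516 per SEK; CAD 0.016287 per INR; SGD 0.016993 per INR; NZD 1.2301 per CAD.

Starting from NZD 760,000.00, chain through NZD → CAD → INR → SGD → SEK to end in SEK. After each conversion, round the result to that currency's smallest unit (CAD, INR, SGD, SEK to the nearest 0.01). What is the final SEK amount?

SEK 4,769,292.47

NZD 760,000.00 ÷ 1.2301 = CAD 617,835.95
CAD 617,835.95 ÷ 0.016287 = INR 37,934,300.36
INR 37,934,300.36 × 0.016993 = SGD 644,617.57
SGD 644,617.57 ÷ 0.13516 = SEK 4,769,292.47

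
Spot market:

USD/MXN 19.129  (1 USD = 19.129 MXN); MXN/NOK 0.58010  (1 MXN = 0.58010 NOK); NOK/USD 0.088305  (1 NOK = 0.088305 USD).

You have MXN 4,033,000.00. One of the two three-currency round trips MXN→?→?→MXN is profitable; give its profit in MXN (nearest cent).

Profitable loop is MXN → USD → NOK → MXN:
MXN 4,033,000.00 ÷ 19.129 = USD 210,831.72
USD 210,831.72 ÷ 0.088305 = NOK 2,387,540.02
NOK 2,387,540.02 ÷ 0.58010 = MXN 4,115,738.70
Profit = MXN 4,115,738.70 − MXN 4,033,000.00

Profit: MXN 82,738.70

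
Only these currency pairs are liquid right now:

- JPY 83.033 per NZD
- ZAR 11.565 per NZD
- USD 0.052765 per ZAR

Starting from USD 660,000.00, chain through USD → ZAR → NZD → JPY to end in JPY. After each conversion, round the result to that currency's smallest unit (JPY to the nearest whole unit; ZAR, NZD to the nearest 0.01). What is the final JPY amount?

JPY 89,805,531

USD 660,000.00 ÷ 0.052765 = ZAR 12,508,291.48
ZAR 12,508,291.48 ÷ 11.565 = NZD 1,081,564.33
NZD 1,081,564.33 × 83.033 = JPY 89,805,531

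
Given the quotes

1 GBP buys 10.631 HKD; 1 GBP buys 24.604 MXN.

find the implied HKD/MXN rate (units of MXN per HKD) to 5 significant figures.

1 HKD ÷ 10.631 = 0.0940645 GBP
0.0940645 GBP × 24.604 = 2.31436 MXN

HKD/MXN = 2.3144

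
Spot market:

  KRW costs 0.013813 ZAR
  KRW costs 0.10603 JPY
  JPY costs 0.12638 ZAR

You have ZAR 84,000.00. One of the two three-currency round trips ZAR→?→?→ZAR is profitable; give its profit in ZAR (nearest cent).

Profit: ZAR 2,588.49

Profitable loop is ZAR → JPY → KRW → ZAR:
ZAR 84,000.00 ÷ 0.12638 = JPY 664,662
JPY 664,662 ÷ 0.10603 = KRW 6,268,623
KRW 6,268,623 × 0.013813 = ZAR 86,588.49
Profit = ZAR 86,588.49 − ZAR 84,000.00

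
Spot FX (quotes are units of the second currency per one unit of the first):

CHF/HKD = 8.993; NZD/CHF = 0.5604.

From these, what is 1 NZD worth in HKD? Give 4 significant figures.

1 NZD × 0.5604 = 0.5604 CHF
0.5604 CHF × 8.993 = 5.03968 HKD

NZD/HKD = 5.040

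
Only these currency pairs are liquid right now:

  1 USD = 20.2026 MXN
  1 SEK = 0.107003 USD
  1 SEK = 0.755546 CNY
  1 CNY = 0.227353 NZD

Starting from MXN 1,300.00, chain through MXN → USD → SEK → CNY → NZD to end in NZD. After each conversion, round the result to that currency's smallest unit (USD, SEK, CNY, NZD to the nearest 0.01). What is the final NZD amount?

MXN 1,300.00 ÷ 20.2026 = USD 64.35
USD 64.35 ÷ 0.107003 = SEK 601.39
SEK 601.39 × 0.755546 = CNY 454.38
CNY 454.38 × 0.227353 = NZD 103.30

NZD 103.30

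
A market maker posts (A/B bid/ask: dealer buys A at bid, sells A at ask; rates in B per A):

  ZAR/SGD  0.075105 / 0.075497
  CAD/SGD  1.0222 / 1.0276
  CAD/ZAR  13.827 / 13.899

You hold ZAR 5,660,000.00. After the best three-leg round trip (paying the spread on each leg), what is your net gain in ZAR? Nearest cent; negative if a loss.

Best loop ZAR → SGD → CAD → ZAR:
ZAR 5,660,000.00 × 0.075105 (sell ZAR at bid) = SGD 425,094.30
SGD 425,094.30 ÷ 1.0276 (buy CAD at ask) = CAD 413,676.82
CAD 413,676.82 × 13.827 (sell CAD at bid) = ZAR 5,719,909.39

Net profit: ZAR 59,909.39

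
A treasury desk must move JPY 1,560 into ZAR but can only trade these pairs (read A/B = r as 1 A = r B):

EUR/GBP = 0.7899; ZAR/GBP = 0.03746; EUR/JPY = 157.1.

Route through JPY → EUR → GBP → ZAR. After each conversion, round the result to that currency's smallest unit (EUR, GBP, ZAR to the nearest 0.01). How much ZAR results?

ZAR 209.29

JPY 1,560 ÷ 157.1 = EUR 9.93
EUR 9.93 × 0.7899 = GBP 7.84
GBP 7.84 ÷ 0.03746 = ZAR 209.29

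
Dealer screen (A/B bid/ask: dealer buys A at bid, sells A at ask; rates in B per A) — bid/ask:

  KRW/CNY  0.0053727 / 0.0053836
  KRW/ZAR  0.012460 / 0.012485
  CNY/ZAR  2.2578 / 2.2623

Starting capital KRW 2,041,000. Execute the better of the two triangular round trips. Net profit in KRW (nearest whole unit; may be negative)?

Best loop KRW → ZAR → CNY → KRW:
KRW 2,041,000 × 0.012460 (sell KRW at bid) = ZAR 25,430.86
ZAR 25,430.86 ÷ 2.2623 (buy CNY at ask) = CNY 11,241.15
CNY 11,241.15 ÷ 0.0053836 (buy KRW at ask) = KRW 2,088,036

Net profit: KRW 47,036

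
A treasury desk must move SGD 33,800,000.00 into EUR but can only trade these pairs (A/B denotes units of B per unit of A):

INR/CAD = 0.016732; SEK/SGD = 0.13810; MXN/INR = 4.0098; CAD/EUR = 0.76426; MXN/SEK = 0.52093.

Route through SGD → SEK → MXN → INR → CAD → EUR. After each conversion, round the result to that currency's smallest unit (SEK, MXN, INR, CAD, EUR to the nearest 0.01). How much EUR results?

SGD 33,800,000.00 ÷ 0.13810 = SEK 244,750,181.03
SEK 244,750,181.03 ÷ 0.52093 = MXN 469,833,146.55
MXN 469,833,146.55 × 4.0098 = INR 1,883,936,951.04
INR 1,883,936,951.04 × 0.016732 = CAD 31,522,033.06
CAD 31,522,033.06 × 0.76426 = EUR 24,091,028.99

EUR 24,091,028.99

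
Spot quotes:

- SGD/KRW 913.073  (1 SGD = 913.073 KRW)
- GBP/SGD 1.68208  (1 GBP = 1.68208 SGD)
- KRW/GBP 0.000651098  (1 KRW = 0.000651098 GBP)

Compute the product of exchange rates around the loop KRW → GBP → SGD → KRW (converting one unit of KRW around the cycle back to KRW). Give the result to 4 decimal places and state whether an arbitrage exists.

Around KRW → GBP → SGD → KRW: 1 × 0.000651098 × 1.68208 × 913.073 = 0.999997
Product ≈ 1 (deviation 0.000%, within rounding noise).

1.0000 (no arbitrage)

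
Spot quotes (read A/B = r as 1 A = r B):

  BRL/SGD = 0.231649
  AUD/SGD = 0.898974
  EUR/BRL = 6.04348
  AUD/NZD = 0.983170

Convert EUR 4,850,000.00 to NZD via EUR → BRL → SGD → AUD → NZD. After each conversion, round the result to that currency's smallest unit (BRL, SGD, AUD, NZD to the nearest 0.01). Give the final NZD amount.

EUR 4,850,000.00 × 6.04348 = BRL 29,310,878.00
BRL 29,310,878.00 × 0.231649 = SGD 6,789,835.58
SGD 6,789,835.58 ÷ 0.898974 = AUD 7,552,872.03
AUD 7,552,872.03 × 0.983170 = NZD 7,425,757.19

NZD 7,425,757.19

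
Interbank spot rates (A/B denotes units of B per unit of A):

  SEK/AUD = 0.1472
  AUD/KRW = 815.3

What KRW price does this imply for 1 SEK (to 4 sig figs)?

1 SEK × 0.1472 = 0.1472 AUD
0.1472 AUD × 815.3 = 120.012 KRW

SEK/KRW = 120.0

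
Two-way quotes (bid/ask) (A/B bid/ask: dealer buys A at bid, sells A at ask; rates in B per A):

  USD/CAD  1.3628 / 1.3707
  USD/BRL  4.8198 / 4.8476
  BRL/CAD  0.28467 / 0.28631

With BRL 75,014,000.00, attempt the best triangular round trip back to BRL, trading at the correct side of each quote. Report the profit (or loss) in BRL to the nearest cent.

Best loop BRL → CAD → USD → BRL:
BRL 75,014,000.00 × 0.28467 (sell BRL at bid) = CAD 21,354,235.38
CAD 21,354,235.38 ÷ 1.3707 (buy USD at ask) = USD 15,579,073.01
USD 15,579,073.01 × 4.8198 (sell USD at bid) = BRL 75,088,016.11

Net profit: BRL 74,016.11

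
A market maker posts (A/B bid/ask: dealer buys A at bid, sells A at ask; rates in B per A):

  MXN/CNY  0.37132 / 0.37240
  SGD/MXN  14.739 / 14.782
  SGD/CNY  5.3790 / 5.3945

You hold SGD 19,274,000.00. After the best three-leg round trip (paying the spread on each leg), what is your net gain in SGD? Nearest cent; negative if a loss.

Best loop SGD → MXN → CNY → SGD:
SGD 19,274,000.00 × 14.739 (sell SGD at bid) = MXN 284,079,486.00
MXN 284,079,486.00 × 0.37132 (sell MXN at bid) = CNY 105,484,394.74
CNY 105,484,394.74 ÷ 5.3945 (buy SGD at ask) = SGD 19,554,063.35

Net profit: SGD 280,063.35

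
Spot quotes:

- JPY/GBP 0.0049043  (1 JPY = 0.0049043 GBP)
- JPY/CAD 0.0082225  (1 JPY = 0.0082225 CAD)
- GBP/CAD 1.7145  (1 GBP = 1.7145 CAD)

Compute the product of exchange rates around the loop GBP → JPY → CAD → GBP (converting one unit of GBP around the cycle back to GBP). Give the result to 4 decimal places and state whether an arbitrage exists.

0.9779 (arbitrage exists)

Around GBP → JPY → CAD → GBP: 1 ÷ 0.0049043 × 0.0082225 ÷ 1.7145 = 0.977889
Product < 1; profitable direction is GBP → CAD → JPY → GBP.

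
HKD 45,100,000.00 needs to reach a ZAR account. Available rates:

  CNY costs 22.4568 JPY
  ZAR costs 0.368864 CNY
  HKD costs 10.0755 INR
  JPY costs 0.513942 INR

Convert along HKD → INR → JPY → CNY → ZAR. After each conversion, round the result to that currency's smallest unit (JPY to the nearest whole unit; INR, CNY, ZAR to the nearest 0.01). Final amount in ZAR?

HKD 45,100,000.00 × 10.0755 = INR 454,405,050.00
INR 454,405,050.00 ÷ 0.513942 = JPY 884,156,286
JPY 884,156,286 ÷ 22.4568 = CNY 39,371,428.08
CNY 39,371,428.08 ÷ 0.368864 = ZAR 106,736,976.45

ZAR 106,736,976.45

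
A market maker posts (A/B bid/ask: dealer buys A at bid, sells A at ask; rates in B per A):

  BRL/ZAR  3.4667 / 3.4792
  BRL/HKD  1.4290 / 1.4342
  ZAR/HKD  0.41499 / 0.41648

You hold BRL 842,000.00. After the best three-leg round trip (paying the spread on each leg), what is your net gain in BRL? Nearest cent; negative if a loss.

Best loop BRL → ZAR → HKD → BRL:
BRL 842,000.00 × 3.4667 (sell BRL at bid) = ZAR 2,918,961.40
ZAR 2,918,961.40 × 0.41499 (sell ZAR at bid) = HKD 1,211,339.79
HKD 1,211,339.79 ÷ 1.4342 (buy BRL at ask) = BRL 844,610.09

Net profit: BRL 2,610.09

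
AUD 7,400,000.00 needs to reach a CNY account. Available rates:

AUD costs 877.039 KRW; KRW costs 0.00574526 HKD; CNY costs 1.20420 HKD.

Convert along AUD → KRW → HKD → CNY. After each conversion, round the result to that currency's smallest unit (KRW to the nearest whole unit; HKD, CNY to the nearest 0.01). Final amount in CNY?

AUD 7,400,000.00 × 877.039 = KRW 6,490,088,600
KRW 6,490,088,600 × 0.00574526 = HKD 37,287,246.43
HKD 37,287,246.43 ÷ 1.20420 = CNY 30,964,330.20

CNY 30,964,330.20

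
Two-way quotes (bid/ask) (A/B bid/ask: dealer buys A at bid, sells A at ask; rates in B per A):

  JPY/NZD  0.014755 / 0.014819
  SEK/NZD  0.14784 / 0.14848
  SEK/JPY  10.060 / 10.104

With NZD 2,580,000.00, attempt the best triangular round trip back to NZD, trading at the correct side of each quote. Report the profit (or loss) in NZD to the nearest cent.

Net result: NZD -776.71 (no profitable arbitrage after spreads)

Best loop NZD → SEK → JPY → NZD:
NZD 2,580,000.00 ÷ 0.14848 (buy SEK at ask) = SEK 17,376,077.59
SEK 17,376,077.59 × 10.060 (sell SEK at bid) = JPY 174,803,341
JPY 174,803,341 × 0.014755 (sell JPY at bid) = NZD 2,579,223.29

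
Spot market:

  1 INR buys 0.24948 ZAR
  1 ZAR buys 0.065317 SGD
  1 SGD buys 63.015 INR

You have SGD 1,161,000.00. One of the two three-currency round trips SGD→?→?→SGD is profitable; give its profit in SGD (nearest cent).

Profit: SGD 31,169.82

Profitable loop is SGD → INR → ZAR → SGD:
SGD 1,161,000.00 × 63.015 = INR 73,160,415.00
INR 73,160,415.00 × 0.24948 = ZAR 18,252,060.33
ZAR 18,252,060.33 × 0.065317 = SGD 1,192,169.82
Profit = SGD 1,192,169.82 − SGD 1,161,000.00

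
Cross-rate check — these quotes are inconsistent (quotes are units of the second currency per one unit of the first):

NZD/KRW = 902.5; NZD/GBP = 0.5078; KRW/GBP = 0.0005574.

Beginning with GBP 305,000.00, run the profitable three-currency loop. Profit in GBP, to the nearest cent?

Profit: GBP 2,877.79

Profitable loop is GBP → KRW → NZD → GBP:
GBP 305,000.00 ÷ 0.0005574 = KRW 547,183,351
KRW 547,183,351 ÷ 902.5 = NZD 606,297.34
NZD 606,297.34 × 0.5078 = GBP 307,877.79
Profit = GBP 307,877.79 − GBP 305,000.00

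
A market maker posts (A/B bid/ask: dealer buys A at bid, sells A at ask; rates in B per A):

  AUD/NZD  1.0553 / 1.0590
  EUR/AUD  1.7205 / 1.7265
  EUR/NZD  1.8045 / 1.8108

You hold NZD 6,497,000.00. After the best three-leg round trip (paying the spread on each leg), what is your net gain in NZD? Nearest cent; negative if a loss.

Best loop NZD → EUR → AUD → NZD:
NZD 6,497,000.00 ÷ 1.8108 (buy EUR at ask) = EUR 3,587,916.94
EUR 3,587,916.94 × 1.7205 (sell EUR at bid) = AUD 6,173,011.10
AUD 6,173,011.10 × 1.0553 (sell AUD at bid) = NZD 6,514,378.61

Net profit: NZD 17,378.61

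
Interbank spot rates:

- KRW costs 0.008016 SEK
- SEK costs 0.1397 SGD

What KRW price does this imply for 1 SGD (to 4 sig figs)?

1 SGD ÷ 0.1397 = 7.1582 SEK
7.1582 SEK ÷ 0.008016 = 892.989 KRW

SGD/KRW = 893.0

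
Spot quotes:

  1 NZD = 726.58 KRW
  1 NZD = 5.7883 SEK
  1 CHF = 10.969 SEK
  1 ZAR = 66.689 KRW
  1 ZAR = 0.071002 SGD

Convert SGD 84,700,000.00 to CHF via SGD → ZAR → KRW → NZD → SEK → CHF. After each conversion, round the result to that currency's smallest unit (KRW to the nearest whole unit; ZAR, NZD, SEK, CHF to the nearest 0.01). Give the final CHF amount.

CHF 57,778,676.51

SGD 84,700,000.00 ÷ 0.071002 = ZAR 1,192,924,142.98
ZAR 1,192,924,142.98 × 66.689 = KRW 79,554,918,171
KRW 79,554,918,171 ÷ 726.58 = NZD 109,492,303.90
NZD 109,492,303.90 × 5.7883 = SEK 633,774,302.66
SEK 633,774,302.66 ÷ 10.969 = CHF 57,778,676.51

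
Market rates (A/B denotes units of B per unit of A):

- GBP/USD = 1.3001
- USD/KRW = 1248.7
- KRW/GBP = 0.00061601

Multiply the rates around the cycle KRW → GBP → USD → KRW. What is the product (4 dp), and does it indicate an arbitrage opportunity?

1.0001 (no arbitrage)

Around KRW → GBP → USD → KRW: 1 × 0.00061601 × 1.3001 × 1248.7 = 1.000052
Product ≈ 1 (deviation 0.005%, within rounding noise).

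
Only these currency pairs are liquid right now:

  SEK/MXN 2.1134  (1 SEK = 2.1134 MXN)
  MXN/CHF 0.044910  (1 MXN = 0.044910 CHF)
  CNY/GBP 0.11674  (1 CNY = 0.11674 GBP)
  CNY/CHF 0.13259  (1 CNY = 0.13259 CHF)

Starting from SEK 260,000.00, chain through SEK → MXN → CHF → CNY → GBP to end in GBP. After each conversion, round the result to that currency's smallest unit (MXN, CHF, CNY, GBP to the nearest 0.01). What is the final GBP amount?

GBP 21,727.37

SEK 260,000.00 × 2.1134 = MXN 549,484.00
MXN 549,484.00 × 0.044910 = CHF 24,677.33
CHF 24,677.33 ÷ 0.13259 = CNY 186,117.58
CNY 186,117.58 × 0.11674 = GBP 21,727.37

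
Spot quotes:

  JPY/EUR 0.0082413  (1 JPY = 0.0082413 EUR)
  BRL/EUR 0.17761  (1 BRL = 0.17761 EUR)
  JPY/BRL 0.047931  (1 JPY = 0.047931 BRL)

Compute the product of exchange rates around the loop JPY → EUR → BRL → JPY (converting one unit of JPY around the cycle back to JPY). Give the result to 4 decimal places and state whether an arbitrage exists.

0.9681 (arbitrage exists)

Around JPY → EUR → BRL → JPY: 1 × 0.0082413 ÷ 0.17761 ÷ 0.047931 = 0.968081
Product < 1; profitable direction is JPY → BRL → EUR → JPY.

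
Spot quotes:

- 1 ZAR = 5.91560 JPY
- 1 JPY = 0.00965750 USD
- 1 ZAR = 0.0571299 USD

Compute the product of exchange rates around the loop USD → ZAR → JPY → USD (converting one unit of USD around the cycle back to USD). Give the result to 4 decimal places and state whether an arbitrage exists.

1.0000 (no arbitrage)

Around USD → ZAR → JPY → USD: 1 ÷ 0.0571299 × 5.91560 × 0.00965750 = 1.000000
Product ≈ 1 (deviation 0.000%, within rounding noise).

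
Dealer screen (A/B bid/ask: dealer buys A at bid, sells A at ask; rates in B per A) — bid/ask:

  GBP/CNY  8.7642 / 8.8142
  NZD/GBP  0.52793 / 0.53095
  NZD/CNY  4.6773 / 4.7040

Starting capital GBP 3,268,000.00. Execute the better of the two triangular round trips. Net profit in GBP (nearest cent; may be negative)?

Net result: GBP -1,815.24 (no profitable arbitrage after spreads)

Best loop GBP → NZD → CNY → GBP:
GBP 3,268,000.00 ÷ 0.53095 (buy NZD at ask) = NZD 6,155,005.18
NZD 6,155,005.18 × 4.6773 (sell NZD at bid) = CNY 28,788,805.73
CNY 28,788,805.73 ÷ 8.8142 (buy GBP at ask) = GBP 3,266,184.76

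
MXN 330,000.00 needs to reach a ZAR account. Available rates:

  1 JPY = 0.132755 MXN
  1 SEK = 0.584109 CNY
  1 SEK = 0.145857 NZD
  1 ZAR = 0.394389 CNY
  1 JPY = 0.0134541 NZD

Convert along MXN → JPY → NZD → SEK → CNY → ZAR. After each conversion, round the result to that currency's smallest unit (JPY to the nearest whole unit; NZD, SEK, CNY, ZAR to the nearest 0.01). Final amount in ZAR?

ZAR 339,593.62

MXN 330,000.00 ÷ 0.132755 = JPY 2,485,782
JPY 2,485,782 × 0.0134541 = NZD 33,443.96
NZD 33,443.96 ÷ 0.145857 = SEK 229,292.80
SEK 229,292.80 × 0.584109 = CNY 133,931.99
CNY 133,931.99 ÷ 0.394389 = ZAR 339,593.62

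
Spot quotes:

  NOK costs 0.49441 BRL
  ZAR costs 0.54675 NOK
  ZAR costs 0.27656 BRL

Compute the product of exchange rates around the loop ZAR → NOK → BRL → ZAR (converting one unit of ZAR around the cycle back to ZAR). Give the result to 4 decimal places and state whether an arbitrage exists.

Around ZAR → NOK → BRL → ZAR: 1 × 0.54675 × 0.49441 ÷ 0.27656 = 0.977432
Product < 1; profitable direction is ZAR → BRL → NOK → ZAR.

0.9774 (arbitrage exists)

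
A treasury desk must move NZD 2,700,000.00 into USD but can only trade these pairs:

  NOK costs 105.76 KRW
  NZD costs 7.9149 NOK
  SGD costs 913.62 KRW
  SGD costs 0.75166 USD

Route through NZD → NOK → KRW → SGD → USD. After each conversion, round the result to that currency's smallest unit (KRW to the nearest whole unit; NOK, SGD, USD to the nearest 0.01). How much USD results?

USD 1,859,458.45

NZD 2,700,000.00 × 7.9149 = NOK 21,370,230.00
NOK 21,370,230.00 × 105.76 = KRW 2,260,115,525
KRW 2,260,115,525 ÷ 913.62 = SGD 2,473,802.59
SGD 2,473,802.59 × 0.75166 = USD 1,859,458.45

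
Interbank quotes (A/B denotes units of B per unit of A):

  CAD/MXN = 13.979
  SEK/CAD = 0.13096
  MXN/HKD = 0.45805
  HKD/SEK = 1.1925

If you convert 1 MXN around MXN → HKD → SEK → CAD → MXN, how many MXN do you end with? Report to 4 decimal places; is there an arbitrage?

1.0000 (no arbitrage)

Around MXN → HKD → SEK → CAD → MXN: 1 × 0.45805 × 1.1925 × 0.13096 × 13.979 = 0.999968
Product ≈ 1 (deviation 0.003%, within rounding noise).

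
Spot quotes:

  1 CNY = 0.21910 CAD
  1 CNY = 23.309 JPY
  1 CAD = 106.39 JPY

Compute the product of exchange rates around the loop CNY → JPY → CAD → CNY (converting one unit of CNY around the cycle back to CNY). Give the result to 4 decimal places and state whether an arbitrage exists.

Around CNY → JPY → CAD → CNY: 1 × 23.309 ÷ 106.39 ÷ 0.21910 = 0.999955
Product ≈ 1 (deviation 0.005%, within rounding noise).

1.0000 (no arbitrage)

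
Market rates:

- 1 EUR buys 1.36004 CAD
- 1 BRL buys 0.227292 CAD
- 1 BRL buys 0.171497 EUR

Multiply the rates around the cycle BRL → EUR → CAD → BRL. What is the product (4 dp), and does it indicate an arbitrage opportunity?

Around BRL → EUR → CAD → BRL: 1 × 0.171497 × 1.36004 ÷ 0.227292 = 1.026181
Product > 1; profitable direction is BRL → EUR → CAD → BRL.

1.0262 (arbitrage exists)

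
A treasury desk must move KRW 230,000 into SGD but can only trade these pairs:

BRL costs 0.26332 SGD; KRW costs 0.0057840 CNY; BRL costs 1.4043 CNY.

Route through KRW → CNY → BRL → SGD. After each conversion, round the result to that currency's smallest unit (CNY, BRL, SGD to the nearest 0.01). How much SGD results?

KRW 230,000 × 0.0057840 = CNY 1,330.32
CNY 1,330.32 ÷ 1.4043 = BRL 947.32
BRL 947.32 × 0.26332 = SGD 249.45

SGD 249.45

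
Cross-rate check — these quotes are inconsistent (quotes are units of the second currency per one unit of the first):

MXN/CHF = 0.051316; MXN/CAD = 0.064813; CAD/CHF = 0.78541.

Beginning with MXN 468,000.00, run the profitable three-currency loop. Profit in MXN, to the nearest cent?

Profitable loop is MXN → CHF → CAD → MXN:
MXN 468,000.00 × 0.051316 = CHF 24,015.89
CHF 24,015.89 ÷ 0.78541 = CAD 30,577.52
CAD 30,577.52 ÷ 0.064813 = MXN 471,780.62
Profit = MXN 471,780.62 − MXN 468,000.00

Profit: MXN 3,780.62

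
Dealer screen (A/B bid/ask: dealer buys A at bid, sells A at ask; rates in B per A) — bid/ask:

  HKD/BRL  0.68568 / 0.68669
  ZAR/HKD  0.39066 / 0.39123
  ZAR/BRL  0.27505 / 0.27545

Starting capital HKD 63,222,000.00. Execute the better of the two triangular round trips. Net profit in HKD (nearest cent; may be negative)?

Best loop HKD → ZAR → BRL → HKD:
HKD 63,222,000.00 ÷ 0.39123 (buy ZAR at ask) = ZAR 161,598,036.96
ZAR 161,598,036.96 × 0.27505 (sell ZAR at bid) = BRL 44,447,540.07
BRL 44,447,540.07 ÷ 0.68669 (buy HKD at ask) = HKD 64,727,227.81

Net profit: HKD 1,505,227.81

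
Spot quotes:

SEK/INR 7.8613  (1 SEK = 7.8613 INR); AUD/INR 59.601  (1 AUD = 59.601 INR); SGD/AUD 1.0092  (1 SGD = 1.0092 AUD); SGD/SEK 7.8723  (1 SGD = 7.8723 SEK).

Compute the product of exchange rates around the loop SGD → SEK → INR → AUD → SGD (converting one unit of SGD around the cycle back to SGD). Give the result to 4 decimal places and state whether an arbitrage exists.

Around SGD → SEK → INR → AUD → SGD: 1 × 7.8723 × 7.8613 ÷ 59.601 ÷ 1.0092 = 1.028881
Product > 1; profitable direction is SGD → SEK → INR → AUD → SGD.

1.0289 (arbitrage exists)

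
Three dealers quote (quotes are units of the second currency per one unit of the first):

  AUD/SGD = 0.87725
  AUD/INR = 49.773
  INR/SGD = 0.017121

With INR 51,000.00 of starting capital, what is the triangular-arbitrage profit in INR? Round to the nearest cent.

Profitable loop is INR → AUD → SGD → INR:
INR 51,000.00 ÷ 49.773 = AUD 1,024.65
AUD 1,024.65 × 0.87725 = SGD 898.88
SGD 898.88 ÷ 0.017121 = INR 52,501.37
Profit = INR 52,501.37 − INR 51,000.00

Profit: INR 1,501.37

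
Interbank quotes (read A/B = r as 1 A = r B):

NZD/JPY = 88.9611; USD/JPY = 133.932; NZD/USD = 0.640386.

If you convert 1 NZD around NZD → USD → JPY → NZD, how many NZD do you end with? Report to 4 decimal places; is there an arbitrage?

0.9641 (arbitrage exists)

Around NZD → USD → JPY → NZD: 1 × 0.640386 × 133.932 ÷ 88.9611 = 0.964109
Product < 1; profitable direction is NZD → JPY → USD → NZD.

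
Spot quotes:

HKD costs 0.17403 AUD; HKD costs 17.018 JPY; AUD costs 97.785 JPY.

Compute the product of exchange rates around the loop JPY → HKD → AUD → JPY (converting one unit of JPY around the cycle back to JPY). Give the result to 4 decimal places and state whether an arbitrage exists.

Around JPY → HKD → AUD → JPY: 1 ÷ 17.018 × 0.17403 × 97.785 = 0.999972
Product ≈ 1 (deviation 0.003%, within rounding noise).

1.0000 (no arbitrage)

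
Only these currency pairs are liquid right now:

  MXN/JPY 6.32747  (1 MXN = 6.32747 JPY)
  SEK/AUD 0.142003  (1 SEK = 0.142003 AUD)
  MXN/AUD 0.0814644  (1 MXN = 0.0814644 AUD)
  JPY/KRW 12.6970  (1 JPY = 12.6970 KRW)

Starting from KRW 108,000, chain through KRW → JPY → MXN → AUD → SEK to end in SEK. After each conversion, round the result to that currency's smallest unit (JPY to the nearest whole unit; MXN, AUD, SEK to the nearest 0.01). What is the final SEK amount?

SEK 771.18

KRW 108,000 ÷ 12.6970 = JPY 8,506
JPY 8,506 ÷ 6.32747 = MXN 1,344.30
MXN 1,344.30 × 0.0814644 = AUD 109.51
AUD 109.51 ÷ 0.142003 = SEK 771.18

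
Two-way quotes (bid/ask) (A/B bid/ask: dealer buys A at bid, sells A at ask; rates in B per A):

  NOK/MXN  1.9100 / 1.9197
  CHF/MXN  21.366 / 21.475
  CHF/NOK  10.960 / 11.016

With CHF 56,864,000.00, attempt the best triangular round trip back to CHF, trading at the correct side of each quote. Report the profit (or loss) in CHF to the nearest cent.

Best loop CHF → MXN → NOK → CHF:
CHF 56,864,000.00 × 21.366 (sell CHF at bid) = MXN 1,214,956,224.00
MXN 1,214,956,224.00 ÷ 1.9197 (buy NOK at ask) = NOK 632,888,588.84
NOK 632,888,588.84 ÷ 11.016 (buy CHF at ask) = CHF 57,451,760.06

Net profit: CHF 587,760.06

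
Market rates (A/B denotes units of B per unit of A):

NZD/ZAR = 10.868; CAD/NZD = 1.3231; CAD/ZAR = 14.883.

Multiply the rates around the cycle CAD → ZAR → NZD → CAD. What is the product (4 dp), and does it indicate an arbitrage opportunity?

Around CAD → ZAR → NZD → CAD: 1 × 14.883 ÷ 10.868 ÷ 1.3231 = 1.035019
Product > 1; profitable direction is CAD → ZAR → NZD → CAD.

1.0350 (arbitrage exists)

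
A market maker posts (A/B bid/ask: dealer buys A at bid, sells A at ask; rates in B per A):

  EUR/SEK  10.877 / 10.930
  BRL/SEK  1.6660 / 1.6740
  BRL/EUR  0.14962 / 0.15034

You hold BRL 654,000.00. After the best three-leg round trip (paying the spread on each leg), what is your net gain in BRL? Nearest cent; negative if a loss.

Net profit: BRL 9,067.95

Best loop BRL → SEK → EUR → BRL:
BRL 654,000.00 × 1.6660 (sell BRL at bid) = SEK 1,089,564.00
SEK 1,089,564.00 ÷ 10.930 (buy EUR at ask) = EUR 99,685.64
EUR 99,685.64 ÷ 0.15034 (buy BRL at ask) = BRL 663,067.95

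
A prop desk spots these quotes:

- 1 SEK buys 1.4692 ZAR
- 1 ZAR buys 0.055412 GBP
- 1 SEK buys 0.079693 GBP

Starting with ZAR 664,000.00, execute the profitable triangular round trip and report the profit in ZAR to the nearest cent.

Profitable loop is ZAR → GBP → SEK → ZAR:
ZAR 664,000.00 × 0.055412 = GBP 36,793.57
GBP 36,793.57 ÷ 0.079693 = SEK 461,691.34
SEK 461,691.34 × 1.4692 = ZAR 678,316.92
Profit = ZAR 678,316.92 − ZAR 664,000.00

Profit: ZAR 14,316.92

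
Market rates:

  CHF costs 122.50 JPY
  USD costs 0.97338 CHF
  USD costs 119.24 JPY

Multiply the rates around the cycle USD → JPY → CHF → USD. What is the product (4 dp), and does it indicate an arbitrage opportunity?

Around USD → JPY → CHF → USD: 1 × 119.24 ÷ 122.50 ÷ 0.97338 = 1.000008
Product ≈ 1 (deviation 0.001%, within rounding noise).

1.0000 (no arbitrage)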